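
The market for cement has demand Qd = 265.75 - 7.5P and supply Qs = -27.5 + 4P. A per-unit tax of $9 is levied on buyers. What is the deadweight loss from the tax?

Pre-tax equilibrium: P* = 25.5, Q* = 74.5.
Tax on buyers shifts demand to Qd = 265.75 − 7.5(P + 9) = 198.25 - 7.5P.
198.25 - 7.5P = -27.5 + 4P gives seller price Ps = 903/46; buyers pay Pb = 903/46 + 9 = 1317/46.
New quantity: Q = 265.75 − 7.5(1317/46) = 2347/46.
DWL = ½ × 9 × (74.5 − 2347/46) = 2430/23.

Deadweight loss = 2430/23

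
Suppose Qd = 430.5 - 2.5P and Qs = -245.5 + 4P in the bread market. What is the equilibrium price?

P* = 104

Set Qd = Qs: 430.5 - 2.5P = -245.5 + 4P.
676 = 6.5P, so P* = 104.
Q* = 430.5 − 2.5(104) = 170.5.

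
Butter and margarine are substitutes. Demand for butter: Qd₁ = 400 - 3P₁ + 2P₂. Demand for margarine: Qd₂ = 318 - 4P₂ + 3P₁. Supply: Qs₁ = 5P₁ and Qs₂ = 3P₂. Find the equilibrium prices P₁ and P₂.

P₁ = 68.72, P₂ = 74.88

Market 1: 400 - 3P₁ + 2P₂ = 5P₁ → 8P₁ - 2P₂ = 400.
Market 2: 7P₂ - 3P₁ = 318.
Eliminating P₂: 7×(1) + 2×(2) gives 50P₁ = 3436, so P₁ = 68.72.
Back-substitute into (2): P₂ = (318 + 3×68.72) / 7 = 74.88.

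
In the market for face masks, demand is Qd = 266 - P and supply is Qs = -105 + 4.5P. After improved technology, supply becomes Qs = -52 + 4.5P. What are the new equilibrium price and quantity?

Original equilibrium: P* = 742/11, Q* = 2184/11.
New equilibrium: 266 - P = -52 + 4.5P, so 318 = 5.5P and P' = 636/11; Q' = 266 − 1(636/11) = 2290/11.

P' = 636/11, Q' = 2290/11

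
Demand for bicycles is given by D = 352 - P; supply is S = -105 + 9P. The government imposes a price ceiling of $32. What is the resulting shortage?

Shortage = 137

Equilibrium price would be P* = 45.7, so the ceiling at 32 binds.
At P = 32: D = 352 − 1(32) = 320, S = -105 + 9(32) = 183.
Shortage = 320 − 183 = 137.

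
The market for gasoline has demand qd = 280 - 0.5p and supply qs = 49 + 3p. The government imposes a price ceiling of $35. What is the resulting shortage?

Equilibrium price would be p* = 66, so the ceiling at 35 binds.
At p = 35: qd = 280 − 0.5(35) = 262.5, qs = 49 + 3(35) = 154.
Shortage = 262.5 − 154 = 108.5.

Shortage = 108.5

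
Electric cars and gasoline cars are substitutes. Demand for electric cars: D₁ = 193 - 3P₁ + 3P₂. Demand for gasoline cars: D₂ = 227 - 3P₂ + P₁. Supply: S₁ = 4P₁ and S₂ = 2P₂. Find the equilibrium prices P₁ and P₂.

P₁ = 51.4375, P₂ = 55.6875

Market 1: 193 - 3P₁ + 3P₂ = 4P₁ → 7P₁ - 3P₂ = 193.
Market 2: 5P₂ - P₁ = 227.
Eliminating P₂: 5×(1) + 3×(2) gives 32P₁ = 1646, so P₁ = 51.4375.
Back-substitute into (2): P₂ = (227 + 1×51.4375) / 5 = 55.6875.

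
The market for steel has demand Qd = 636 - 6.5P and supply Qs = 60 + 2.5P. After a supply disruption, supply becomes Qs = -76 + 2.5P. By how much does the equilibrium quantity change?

ΔQ = -884/9

Original equilibrium: P* = 64, Q* = 220.
New equilibrium: 636 - 6.5P = -76 + 2.5P, so 712 = 9P and P' = 712/9; Q' = 636 − 6.5(712/9) = 1096/9.
Change in quantity: 1096/9 − 220 = -884/9.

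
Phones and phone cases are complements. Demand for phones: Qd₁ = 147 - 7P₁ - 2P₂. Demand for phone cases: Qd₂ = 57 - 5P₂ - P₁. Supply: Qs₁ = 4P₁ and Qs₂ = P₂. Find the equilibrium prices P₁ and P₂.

P₁ = 12, P₂ = 7.5

Market 1: 147 - 7P₁ - 2P₂ = 4P₁ → 11P₁ + 2P₂ = 147.
Market 2: 6P₂ + P₁ = 57.
Eliminating P₂: 6×(1) − 2×(2) gives 64P₁ = 768, so P₁ = 12.
Back-substitute into (2): P₂ = (57 − 1×12) / 6 = 7.5.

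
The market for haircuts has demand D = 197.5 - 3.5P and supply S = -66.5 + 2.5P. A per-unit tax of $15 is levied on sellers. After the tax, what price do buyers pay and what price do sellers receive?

Pre-tax equilibrium: P* = 44, Q* = 43.5.
Tax on sellers shifts supply to S = -66.5 + 2.5(P − 15) = -104 + 2.5P.
197.5 - 3.5P = -104 + 2.5P gives buyer price Pb = 50.25; sellers receive Ps = 50.25 − 15 = 35.25.
New quantity: Q = 197.5 − 3.5(50.25) = 21.625.

Buyers pay $50.25, sellers receive $35.25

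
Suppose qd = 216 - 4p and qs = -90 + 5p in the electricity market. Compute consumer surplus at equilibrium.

Equilibrium: 216 - 4p = -90 + 5p gives p* = 34, q* = 80.
Demand choke price (qd = 0): p = 54.
CS = ½(54 − 34)(80) = 800.

Consumer surplus = 800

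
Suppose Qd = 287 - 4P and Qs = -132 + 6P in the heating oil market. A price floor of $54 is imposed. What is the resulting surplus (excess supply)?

Surplus = 121

Equilibrium price would be P* = 41.9, so the floor at 54 binds.
At P = 54: Qd = 71, Qs = 192.
Surplus = 192 − 71 = 121.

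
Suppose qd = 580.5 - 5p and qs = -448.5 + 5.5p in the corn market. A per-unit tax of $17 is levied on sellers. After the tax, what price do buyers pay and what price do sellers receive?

Buyers pay 2245/21, sellers receive 1888/21

Pre-tax equilibrium: p* = 98, q* = 90.5.
Tax on sellers shifts supply to qs = -448.5 + 5.5(p − 17) = -542 + 5.5p.
580.5 - 5p = -542 + 5.5p gives buyer price pb = 2245/21; sellers receive ps = 2245/21 − 17 = 1888/21.
New quantity: q = 580.5 − 5(2245/21) = 1931/42.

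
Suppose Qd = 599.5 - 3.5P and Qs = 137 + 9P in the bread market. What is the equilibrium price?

P* = 37

Set Qd = Qs: 599.5 - 3.5P = 137 + 9P.
462.5 = 12.5P, so P* = 37.
Q* = 599.5 − 3.5(37) = 470.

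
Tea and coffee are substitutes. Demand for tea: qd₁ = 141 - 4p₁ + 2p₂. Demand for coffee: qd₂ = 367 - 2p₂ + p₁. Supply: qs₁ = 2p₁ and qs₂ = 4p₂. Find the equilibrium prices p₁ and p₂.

Market 1: 141 - 4p₁ + 2p₂ = 2p₁ → 6p₁ - 2p₂ = 141.
Market 2: 6p₂ - p₁ = 367.
Eliminating p₂: 6×(1) + 2×(2) gives 34p₁ = 1580, so p₁ = 790/17.
Back-substitute into (2): p₂ = (367 + 1×790/17) / 6 = 2343/34.

p₁ = 790/17, p₂ = 2343/34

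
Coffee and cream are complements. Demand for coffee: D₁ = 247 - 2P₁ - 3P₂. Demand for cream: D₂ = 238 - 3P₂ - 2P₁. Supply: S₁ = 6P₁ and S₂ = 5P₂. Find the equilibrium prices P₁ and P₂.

Market 1: 247 - 2P₁ - 3P₂ = 6P₁ → 8P₁ + 3P₂ = 247.
Market 2: 8P₂ + 2P₁ = 238.
Eliminating P₂: 8×(1) − 3×(2) gives 58P₁ = 1262, so P₁ = 631/29.
Back-substitute into (2): P₂ = (238 − 2×631/29) / 8 = 705/29.

P₁ = 631/29, P₂ = 705/29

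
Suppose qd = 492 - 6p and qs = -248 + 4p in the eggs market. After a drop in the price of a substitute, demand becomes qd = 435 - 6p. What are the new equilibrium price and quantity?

Original equilibrium: p* = 74, q* = 48.
New equilibrium: 435 - 6p = -248 + 4p, so 683 = 10p and p' = 68.3; q' = 435 − 6(68.3) = 25.2.

p' = 68.3, q' = 25.2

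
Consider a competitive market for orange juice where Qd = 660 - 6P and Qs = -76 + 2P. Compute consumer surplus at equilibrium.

Consumer surplus = 972

Equilibrium: 660 - 6P = -76 + 2P gives P* = 92, Q* = 108.
Demand choke price (Qd = 0): P = 110.
CS = ½(110 − 92)(108) = 972.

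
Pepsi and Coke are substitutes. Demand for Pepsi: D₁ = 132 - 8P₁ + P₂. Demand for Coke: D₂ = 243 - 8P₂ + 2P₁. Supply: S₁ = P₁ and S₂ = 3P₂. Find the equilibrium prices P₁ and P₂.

P₁ = 1695/97, P₂ = 2451/97

Market 1: 132 - 8P₁ + P₂ = P₁ → 9P₁ - P₂ = 132.
Market 2: 11P₂ - 2P₁ = 243.
Eliminating P₂: 11×(1) + 1×(2) gives 97P₁ = 1695, so P₁ = 1695/97.
Back-substitute into (2): P₂ = (243 + 2×1695/97) / 11 = 2451/97.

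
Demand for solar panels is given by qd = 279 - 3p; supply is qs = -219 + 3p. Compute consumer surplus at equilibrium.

Equilibrium: 279 - 3p = -219 + 3p gives p* = 83, q* = 30.
Demand choke price (qd = 0): p = 93.
CS = ½(93 − 83)(30) = 150.

Consumer surplus = 150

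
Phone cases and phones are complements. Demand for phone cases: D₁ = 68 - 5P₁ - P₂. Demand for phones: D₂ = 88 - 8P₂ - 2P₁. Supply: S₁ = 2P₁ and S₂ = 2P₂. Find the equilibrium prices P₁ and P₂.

Market 1: 68 - 5P₁ - P₂ = 2P₁ → 7P₁ + P₂ = 68.
Market 2: 10P₂ + 2P₁ = 88.
Eliminating P₂: 10×(1) − 1×(2) gives 68P₁ = 592, so P₁ = 148/17.
Back-substitute into (2): P₂ = (88 − 2×148/17) / 10 = 120/17.

P₁ = 148/17, P₂ = 120/17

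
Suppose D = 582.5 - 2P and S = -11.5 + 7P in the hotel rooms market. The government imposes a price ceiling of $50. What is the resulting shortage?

Shortage = 144

Equilibrium price would be P* = 66, so the ceiling at 50 binds.
At P = 50: D = 582.5 − 2(50) = 482.5, S = -11.5 + 7(50) = 338.5.
Shortage = 482.5 − 338.5 = 144.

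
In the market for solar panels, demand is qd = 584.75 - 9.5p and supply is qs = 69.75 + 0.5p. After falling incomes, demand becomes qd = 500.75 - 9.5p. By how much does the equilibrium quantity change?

Original equilibrium: p* = 51.5, q* = 95.5.
New equilibrium: 500.75 - 9.5p = 69.75 + 0.5p, so 431 = 10p and p' = 43.1; q' = 500.75 − 9.5(43.1) = 91.3.
Change in quantity: 91.3 − 95.5 = -4.2.

Δq = -4.2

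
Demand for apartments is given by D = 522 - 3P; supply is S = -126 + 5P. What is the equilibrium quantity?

Q* = 279

Set D = S: 522 - 3P = -126 + 5P.
648 = 8P, so P* = 81.
Q* = 522 − 3(81) = 279.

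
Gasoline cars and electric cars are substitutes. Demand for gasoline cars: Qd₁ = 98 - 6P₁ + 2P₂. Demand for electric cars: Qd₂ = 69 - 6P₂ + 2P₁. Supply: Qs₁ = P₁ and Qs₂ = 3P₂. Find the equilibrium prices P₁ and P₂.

Market 1: 98 - 6P₁ + 2P₂ = P₁ → 7P₁ - 2P₂ = 98.
Market 2: 9P₂ - 2P₁ = 69.
Eliminating P₂: 9×(1) + 2×(2) gives 59P₁ = 1020, so P₁ = 1020/59.
Back-substitute into (2): P₂ = (69 + 2×1020/59) / 9 = 679/59.

P₁ = 1020/59, P₂ = 679/59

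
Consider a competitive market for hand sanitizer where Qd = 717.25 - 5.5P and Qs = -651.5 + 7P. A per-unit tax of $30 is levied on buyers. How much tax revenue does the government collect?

Pre-tax equilibrium: P* = 109.5, Q* = 115.
Tax on buyers shifts demand to Qd = 717.25 − 5.5(P + 30) = 552.25 - 5.5P.
552.25 - 5.5P = -651.5 + 7P gives seller price Ps = 96.3; buyers pay Pb = 96.3 + 30 = 126.3.
New quantity: Q = 717.25 − 5.5(126.3) = 22.6.
Revenue = 30 × 22.6 = 678.

Tax revenue = 678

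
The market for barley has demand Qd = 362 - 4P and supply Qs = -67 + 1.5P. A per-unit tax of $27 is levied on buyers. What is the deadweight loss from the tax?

Deadweight loss = 4374/11

Pre-tax equilibrium: P* = 78, Q* = 50.
Tax on buyers shifts demand to Qd = 362 − 4(P + 27) = 254 - 4P.
254 - 4P = -67 + 1.5P gives seller price Ps = 642/11; buyers pay Pb = 642/11 + 27 = 939/11.
New quantity: Q = 362 − 4(939/11) = 226/11.
DWL = ½ × 27 × (50 − 226/11) = 4374/11.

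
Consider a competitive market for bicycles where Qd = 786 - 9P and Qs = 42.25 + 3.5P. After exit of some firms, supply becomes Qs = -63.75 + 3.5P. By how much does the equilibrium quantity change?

ΔQ = -76.32

Original equilibrium: P* = 59.5, Q* = 250.5.
New equilibrium: 786 - 9P = -63.75 + 3.5P, so 849.75 = 12.5P and P' = 67.98; Q' = 786 − 9(67.98) = 174.18.
Change in quantity: 174.18 − 250.5 = -76.32.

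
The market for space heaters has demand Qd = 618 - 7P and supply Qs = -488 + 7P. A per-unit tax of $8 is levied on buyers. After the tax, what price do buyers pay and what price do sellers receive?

Pre-tax equilibrium: P* = 79, Q* = 65.
Tax on buyers shifts demand to Qd = 618 − 7(P + 8) = 562 - 7P.
562 - 7P = -488 + 7P gives seller price Ps = 75; buyers pay Pb = 75 + 8 = 83.
New quantity: Q = 618 − 7(83) = 37.

Buyers pay $83, sellers receive $75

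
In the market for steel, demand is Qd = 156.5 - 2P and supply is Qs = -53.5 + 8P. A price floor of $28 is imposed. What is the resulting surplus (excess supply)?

Surplus = 70

Equilibrium price would be P* = 21, so the floor at 28 binds.
At P = 28: Qd = 100.5, Qs = 170.5.
Surplus = 170.5 − 100.5 = 70.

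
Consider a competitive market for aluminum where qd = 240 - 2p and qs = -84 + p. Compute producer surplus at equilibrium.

Producer surplus = 288

Equilibrium: 240 - 2p = -84 + p gives p* = 108, q* = 24.
Supply starts at p = 84 (where qs = 0).
PS = ½(108 − 84)(24) = 288.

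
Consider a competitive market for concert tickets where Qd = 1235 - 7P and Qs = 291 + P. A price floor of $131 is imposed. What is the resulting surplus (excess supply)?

Surplus = 104

Equilibrium price would be P* = 118, so the floor at 131 binds.
At P = 131: Qd = 318, Qs = 422.
Surplus = 422 − 318 = 104.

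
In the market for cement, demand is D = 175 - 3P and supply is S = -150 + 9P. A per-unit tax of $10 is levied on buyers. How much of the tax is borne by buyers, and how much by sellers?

Pre-tax equilibrium: P* = 325/12, Q* = 93.75.
Tax on buyers shifts demand to D = 175 − 3(P + 10) = 145 - 3P.
145 - 3P = -150 + 9P gives seller price Ps = 295/12; buyers pay Pb = 295/12 + 10 = 415/12.
New quantity: Q = 175 − 3(415/12) = 71.25.
Buyer burden = 415/12 − 325/12 = 7.5; seller burden = 325/12 − 295/12 = 2.5.

Buyers bear $7.5, sellers bear $2.5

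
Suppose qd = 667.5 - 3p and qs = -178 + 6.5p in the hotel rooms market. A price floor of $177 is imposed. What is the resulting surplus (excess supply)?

Equilibrium price would be p* = 89, so the floor at 177 binds.
At p = 177: qd = 136.5, qs = 972.5.
Surplus = 972.5 − 136.5 = 836.

Surplus = 836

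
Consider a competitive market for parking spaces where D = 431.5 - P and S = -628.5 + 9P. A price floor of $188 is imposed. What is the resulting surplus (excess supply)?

Surplus = 820

Equilibrium price would be P* = 106, so the floor at 188 binds.
At P = 188: D = 243.5, S = 1063.5.
Surplus = 1063.5 − 243.5 = 820.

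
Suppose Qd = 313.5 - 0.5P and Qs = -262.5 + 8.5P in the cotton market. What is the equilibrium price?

Set Qd = Qs: 313.5 - 0.5P = -262.5 + 8.5P.
576 = 9P, so P* = 64.
Q* = 313.5 − 0.5(64) = 281.5.

P* = 64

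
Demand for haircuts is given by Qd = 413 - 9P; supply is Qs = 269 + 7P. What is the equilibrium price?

P* = 9

Set Qd = Qs: 413 - 9P = 269 + 7P.
144 = 16P, so P* = 9.
Q* = 413 − 9(9) = 332.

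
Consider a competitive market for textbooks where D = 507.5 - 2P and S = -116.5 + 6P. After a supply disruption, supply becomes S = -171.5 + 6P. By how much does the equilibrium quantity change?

ΔQ = -13.75

Original equilibrium: P* = 78, Q* = 351.5.
New equilibrium: 507.5 - 2P = -171.5 + 6P, so 679 = 8P and P' = 84.875; Q' = 507.5 − 2(84.875) = 337.75.
Change in quantity: 337.75 − 351.5 = -13.75.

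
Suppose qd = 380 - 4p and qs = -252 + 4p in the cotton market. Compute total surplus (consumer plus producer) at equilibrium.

Total surplus = 1024

Equilibrium: 380 - 4p = -252 + 4p gives p* = 79, q* = 64.
Demand choke price: p = 95; supply starts at p = 63.
CS = ½(95 − 79)(64) = 512; PS = ½(79 − 63)(64) = 512.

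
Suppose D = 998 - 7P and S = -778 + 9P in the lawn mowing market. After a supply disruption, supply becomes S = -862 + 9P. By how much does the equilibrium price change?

Original equilibrium: P* = 111, Q* = 221.
New equilibrium: 998 - 7P = -862 + 9P, so 1860 = 16P and P' = 116.25; Q' = 998 − 7(116.25) = 184.25.
Change in price: 116.25 − 111 = 5.25.

ΔP = 5.25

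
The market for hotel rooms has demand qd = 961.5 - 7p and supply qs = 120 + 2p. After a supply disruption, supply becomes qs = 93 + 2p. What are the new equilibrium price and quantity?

p' = 96.5, q' = 286

Original equilibrium: p* = 93.5, q* = 307.
New equilibrium: 961.5 - 7p = 93 + 2p, so 868.5 = 9p and p' = 96.5; q' = 961.5 − 7(96.5) = 286.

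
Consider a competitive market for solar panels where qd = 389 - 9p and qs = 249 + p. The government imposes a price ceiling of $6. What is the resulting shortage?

Shortage = 80

Equilibrium price would be p* = 14, so the ceiling at 6 binds.
At p = 6: qd = 389 − 9(6) = 335, qs = 249 + 1(6) = 255.
Shortage = 335 − 255 = 80.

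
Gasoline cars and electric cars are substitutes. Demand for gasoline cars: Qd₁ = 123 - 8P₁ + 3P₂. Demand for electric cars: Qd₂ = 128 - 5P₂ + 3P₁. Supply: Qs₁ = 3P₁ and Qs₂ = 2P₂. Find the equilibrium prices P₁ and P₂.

P₁ = 1245/68, P₂ = 1777/68

Market 1: 123 - 8P₁ + 3P₂ = 3P₁ → 11P₁ - 3P₂ = 123.
Market 2: 7P₂ - 3P₁ = 128.
Eliminating P₂: 7×(1) + 3×(2) gives 68P₁ = 1245, so P₁ = 1245/68.
Back-substitute into (2): P₂ = (128 + 3×1245/68) / 7 = 1777/68.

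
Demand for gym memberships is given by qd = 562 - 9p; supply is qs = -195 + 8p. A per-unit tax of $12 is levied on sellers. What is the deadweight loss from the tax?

Pre-tax equilibrium: p* = 757/17, q* = 2741/17.
Tax on sellers shifts supply to qs = -195 + 8(p − 12) = -291 + 8p.
562 - 9p = -291 + 8p gives buyer price pb = 853/17; sellers receive ps = 853/17 − 12 = 649/17.
New quantity: q = 562 − 9(853/17) = 1877/17.
DWL = ½ × 12 × (2741/17 − 1877/17) = 5184/17.

Deadweight loss = 5184/17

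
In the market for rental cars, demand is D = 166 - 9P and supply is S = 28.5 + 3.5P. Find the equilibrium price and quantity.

Set D = S: 166 - 9P = 28.5 + 3.5P.
137.5 = 12.5P, so P* = 11.
Q* = 166 − 9(11) = 67.

P* = 11, Q* = 67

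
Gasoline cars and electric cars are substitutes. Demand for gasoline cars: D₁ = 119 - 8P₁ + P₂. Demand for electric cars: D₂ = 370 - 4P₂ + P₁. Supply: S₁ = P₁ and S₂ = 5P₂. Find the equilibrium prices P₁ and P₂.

Market 1: 119 - 8P₁ + P₂ = P₁ → 9P₁ - P₂ = 119.
Market 2: 9P₂ - P₁ = 370.
Eliminating P₂: 9×(1) + 1×(2) gives 80P₁ = 1441, so P₁ = 18.0125.
Back-substitute into (2): P₂ = (370 + 1×18.0125) / 9 = 43.1125.

P₁ = 18.0125, P₂ = 43.1125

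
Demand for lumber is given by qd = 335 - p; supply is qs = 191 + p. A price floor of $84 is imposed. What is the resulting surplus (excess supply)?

Surplus = 24

Equilibrium price would be p* = 72, so the floor at 84 binds.
At p = 84: qd = 251, qs = 275.
Surplus = 275 − 251 = 24.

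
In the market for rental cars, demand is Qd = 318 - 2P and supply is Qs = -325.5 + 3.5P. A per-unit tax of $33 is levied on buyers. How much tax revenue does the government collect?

Tax revenue = 1386

Pre-tax equilibrium: P* = 117, Q* = 84.
Tax on buyers shifts demand to Qd = 318 − 2(P + 33) = 252 - 2P.
252 - 2P = -325.5 + 3.5P gives seller price Ps = 105; buyers pay Pb = 105 + 33 = 138.
New quantity: Q = 318 − 2(138) = 42.
Revenue = 33 × 42 = 1386.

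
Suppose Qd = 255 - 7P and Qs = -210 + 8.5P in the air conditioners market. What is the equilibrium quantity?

Q* = 45

Set Qd = Qs: 255 - 7P = -210 + 8.5P.
465 = 15.5P, so P* = 30.
Q* = 255 − 7(30) = 45.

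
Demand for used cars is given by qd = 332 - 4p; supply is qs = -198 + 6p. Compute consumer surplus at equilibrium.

Equilibrium: 332 - 4p = -198 + 6p gives p* = 53, q* = 120.
Demand choke price (qd = 0): p = 83.
CS = ½(83 − 53)(120) = 1800.

Consumer surplus = 1800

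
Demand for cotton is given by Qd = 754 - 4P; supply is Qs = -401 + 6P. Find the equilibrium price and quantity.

Set Qd = Qs: 754 - 4P = -401 + 6P.
1155 = 10P, so P* = 115.5.
Q* = 754 − 4(115.5) = 292.

P* = 115.5, Q* = 292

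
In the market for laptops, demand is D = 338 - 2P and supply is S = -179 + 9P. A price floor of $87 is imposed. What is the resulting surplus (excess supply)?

Equilibrium price would be P* = 47, so the floor at 87 binds.
At P = 87: D = 164, S = 604.
Surplus = 604 − 164 = 440.

Surplus = 440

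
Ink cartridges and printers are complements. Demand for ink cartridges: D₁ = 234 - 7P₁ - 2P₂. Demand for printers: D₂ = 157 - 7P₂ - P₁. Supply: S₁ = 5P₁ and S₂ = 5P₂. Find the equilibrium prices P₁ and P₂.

P₁ = 1247/71, P₂ = 825/71

Market 1: 234 - 7P₁ - 2P₂ = 5P₁ → 12P₁ + 2P₂ = 234.
Market 2: 12P₂ + P₁ = 157.
Eliminating P₂: 12×(1) − 2×(2) gives 142P₁ = 2494, so P₁ = 1247/71.
Back-substitute into (2): P₂ = (157 − 1×1247/71) / 12 = 825/71.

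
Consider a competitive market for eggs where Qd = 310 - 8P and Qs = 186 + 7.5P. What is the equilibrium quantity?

Set Qd = Qs: 310 - 8P = 186 + 7.5P.
124 = 15.5P, so P* = 8.
Q* = 310 − 8(8) = 246.

Q* = 246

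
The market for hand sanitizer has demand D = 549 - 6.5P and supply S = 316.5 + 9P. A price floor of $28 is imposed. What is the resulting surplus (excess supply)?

Surplus = 201.5

Equilibrium price would be P* = 15, so the floor at 28 binds.
At P = 28: D = 367, S = 568.5.
Surplus = 568.5 − 367 = 201.5.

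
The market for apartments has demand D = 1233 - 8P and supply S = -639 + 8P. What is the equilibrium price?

Set D = S: 1233 - 8P = -639 + 8P.
1872 = 16P, so P* = 117.
Q* = 1233 − 8(117) = 297.

P* = 117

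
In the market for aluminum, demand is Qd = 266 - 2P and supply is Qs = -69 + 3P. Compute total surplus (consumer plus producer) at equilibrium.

Equilibrium: 266 - 2P = -69 + 3P gives P* = 67, Q* = 132.
Demand choke price: P = 133; supply starts at P = 23.
CS = ½(133 − 67)(132) = 4356; PS = ½(67 − 23)(132) = 2904.

Total surplus = 7260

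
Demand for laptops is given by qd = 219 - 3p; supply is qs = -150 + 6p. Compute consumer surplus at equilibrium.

Consumer surplus = 1536

Equilibrium: 219 - 3p = -150 + 6p gives p* = 41, q* = 96.
Demand choke price (qd = 0): p = 73.
CS = ½(73 − 41)(96) = 1536.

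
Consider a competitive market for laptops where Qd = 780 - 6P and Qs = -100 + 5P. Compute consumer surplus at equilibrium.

Equilibrium: 780 - 6P = -100 + 5P gives P* = 80, Q* = 300.
Demand choke price (Qd = 0): P = 130.
CS = ½(130 − 80)(300) = 7500.

Consumer surplus = 7500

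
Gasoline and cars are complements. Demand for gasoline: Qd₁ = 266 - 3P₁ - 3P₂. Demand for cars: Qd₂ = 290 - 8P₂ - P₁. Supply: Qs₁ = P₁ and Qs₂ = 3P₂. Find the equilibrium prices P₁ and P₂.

P₁ = 2056/41, P₂ = 894/41

Market 1: 266 - 3P₁ - 3P₂ = P₁ → 4P₁ + 3P₂ = 266.
Market 2: 11P₂ + P₁ = 290.
Eliminating P₂: 11×(1) − 3×(2) gives 41P₁ = 2056, so P₁ = 2056/41.
Back-substitute into (2): P₂ = (290 − 1×2056/41) / 11 = 894/41.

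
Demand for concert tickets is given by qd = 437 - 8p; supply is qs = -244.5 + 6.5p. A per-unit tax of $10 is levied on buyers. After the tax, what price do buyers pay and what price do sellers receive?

Pre-tax equilibrium: p* = 47, q* = 61.
Tax on buyers shifts demand to qd = 437 − 8(p + 10) = 357 - 8p.
357 - 8p = -244.5 + 6.5p gives seller price ps = 1203/29; buyers pay pb = 1203/29 + 10 = 1493/29.
New quantity: q = 437 − 8(1493/29) = 729/29.

Buyers pay 1493/29, sellers receive 1203/29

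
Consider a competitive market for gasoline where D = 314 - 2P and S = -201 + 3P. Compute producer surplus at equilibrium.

Equilibrium: 314 - 2P = -201 + 3P gives P* = 103, Q* = 108.
Supply starts at P = 67 (where S = 0).
PS = ½(103 − 67)(108) = 1944.

Producer surplus = 1944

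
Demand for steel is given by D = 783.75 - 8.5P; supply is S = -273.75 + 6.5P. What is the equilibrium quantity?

Set D = S: 783.75 - 8.5P = -273.75 + 6.5P.
1057.5 = 15P, so P* = 70.5.
Q* = 783.75 − 8.5(70.5) = 184.5.

Q* = 184.5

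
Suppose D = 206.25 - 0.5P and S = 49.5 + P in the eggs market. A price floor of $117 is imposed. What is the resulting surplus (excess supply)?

Surplus = 18.75

Equilibrium price would be P* = 104.5, so the floor at 117 binds.
At P = 117: D = 147.75, S = 166.5.
Surplus = 166.5 − 147.75 = 18.75.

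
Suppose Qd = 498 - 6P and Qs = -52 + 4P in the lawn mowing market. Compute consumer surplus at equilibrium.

Consumer surplus = 2352

Equilibrium: 498 - 6P = -52 + 4P gives P* = 55, Q* = 168.
Demand choke price (Qd = 0): P = 83.
CS = ½(83 − 55)(168) = 2352.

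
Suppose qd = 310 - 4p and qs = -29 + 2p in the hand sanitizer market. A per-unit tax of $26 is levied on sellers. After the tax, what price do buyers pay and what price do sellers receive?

Buyers pay 391/6, sellers receive 235/6

Pre-tax equilibrium: p* = 56.5, q* = 84.
Tax on sellers shifts supply to qs = -29 + 2(p − 26) = -81 + 2p.
310 - 4p = -81 + 2p gives buyer price pb = 391/6; sellers receive ps = 391/6 − 26 = 235/6.
New quantity: q = 310 − 4(391/6) = 148/3.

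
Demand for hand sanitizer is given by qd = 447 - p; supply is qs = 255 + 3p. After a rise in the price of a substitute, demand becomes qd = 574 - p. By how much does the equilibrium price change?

Original equilibrium: p* = 48, q* = 399.
New equilibrium: 574 - p = 255 + 3p, so 319 = 4p and p' = 79.75; q' = 574 − 1(79.75) = 494.25.
Change in price: 79.75 − 48 = 31.75.

Δp = 31.75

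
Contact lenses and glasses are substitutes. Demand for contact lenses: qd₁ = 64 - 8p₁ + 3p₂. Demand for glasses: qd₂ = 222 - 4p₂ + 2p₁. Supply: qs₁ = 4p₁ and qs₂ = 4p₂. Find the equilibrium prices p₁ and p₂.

p₁ = 589/45, p₂ = 1396/45

Market 1: 64 - 8p₁ + 3p₂ = 4p₁ → 12p₁ - 3p₂ = 64.
Market 2: 8p₂ - 2p₁ = 222.
Eliminating p₂: 8×(1) + 3×(2) gives 90p₁ = 1178, so p₁ = 589/45.
Back-substitute into (2): p₂ = (222 + 2×589/45) / 8 = 1396/45.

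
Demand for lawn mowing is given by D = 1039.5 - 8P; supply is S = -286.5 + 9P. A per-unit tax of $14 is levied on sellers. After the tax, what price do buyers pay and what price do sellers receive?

Buyers pay 1452/17, sellers receive 1214/17

Pre-tax equilibrium: P* = 78, Q* = 415.5.
Tax on sellers shifts supply to S = -286.5 + 9(P − 14) = -412.5 + 9P.
1039.5 - 8P = -412.5 + 9P gives buyer price Pb = 1452/17; sellers receive Ps = 1452/17 − 14 = 1214/17.
New quantity: Q = 1039.5 − 8(1452/17) = 12111/34.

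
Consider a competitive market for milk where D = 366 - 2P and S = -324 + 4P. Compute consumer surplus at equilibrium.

Equilibrium: 366 - 2P = -324 + 4P gives P* = 115, Q* = 136.
Demand choke price (D = 0): P = 183.
CS = ½(183 − 115)(136) = 4624.

Consumer surplus = 4624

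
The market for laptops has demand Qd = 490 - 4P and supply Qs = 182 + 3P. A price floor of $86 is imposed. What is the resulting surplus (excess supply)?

Equilibrium price would be P* = 44, so the floor at 86 binds.
At P = 86: Qd = 146, Qs = 440.
Surplus = 440 − 146 = 294.

Surplus = 294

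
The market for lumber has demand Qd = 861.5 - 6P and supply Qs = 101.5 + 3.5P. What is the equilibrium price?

Set Qd = Qs: 861.5 - 6P = 101.5 + 3.5P.
760 = 9.5P, so P* = 80.
Q* = 861.5 − 6(80) = 381.5.

P* = 80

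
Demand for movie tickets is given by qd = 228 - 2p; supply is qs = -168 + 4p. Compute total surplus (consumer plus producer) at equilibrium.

Equilibrium: 228 - 2p = -168 + 4p gives p* = 66, q* = 96.
Demand choke price: p = 114; supply starts at p = 42.
CS = ½(114 − 66)(96) = 2304; PS = ½(66 − 42)(96) = 1152.

Total surplus = 3456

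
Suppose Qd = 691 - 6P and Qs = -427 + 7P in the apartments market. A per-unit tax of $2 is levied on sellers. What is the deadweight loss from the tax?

Pre-tax equilibrium: P* = 86, Q* = 175.
Tax on sellers shifts supply to Qs = -427 + 7(P − 2) = -441 + 7P.
691 - 6P = -441 + 7P gives buyer price Pb = 1132/13; sellers receive Ps = 1132/13 − 2 = 1106/13.
New quantity: Q = 691 − 6(1132/13) = 2191/13.
DWL = ½ × 2 × (175 − 2191/13) = 84/13.

Deadweight loss = 84/13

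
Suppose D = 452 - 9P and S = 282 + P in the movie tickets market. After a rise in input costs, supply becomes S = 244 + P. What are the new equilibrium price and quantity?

Original equilibrium: P* = 17, Q* = 299.
New equilibrium: 452 - 9P = 244 + P, so 208 = 10P and P' = 20.8; Q' = 452 − 9(20.8) = 264.8.

P' = 20.8, Q' = 264.8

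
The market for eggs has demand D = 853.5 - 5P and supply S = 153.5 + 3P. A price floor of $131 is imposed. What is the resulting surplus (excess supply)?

Equilibrium price would be P* = 87.5, so the floor at 131 binds.
At P = 131: D = 198.5, S = 546.5.
Surplus = 546.5 − 198.5 = 348.

Surplus = 348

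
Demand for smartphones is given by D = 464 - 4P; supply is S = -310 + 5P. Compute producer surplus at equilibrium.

Equilibrium: 464 - 4P = -310 + 5P gives P* = 86, Q* = 120.
Supply starts at P = 62 (where S = 0).
PS = ½(86 − 62)(120) = 1440.

Producer surplus = 1440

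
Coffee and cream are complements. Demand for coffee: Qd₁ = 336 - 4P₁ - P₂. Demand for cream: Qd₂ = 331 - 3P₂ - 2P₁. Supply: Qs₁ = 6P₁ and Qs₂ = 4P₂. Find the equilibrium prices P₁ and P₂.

Market 1: 336 - 4P₁ - P₂ = 6P₁ → 10P₁ + P₂ = 336.
Market 2: 7P₂ + 2P₁ = 331.
Eliminating P₂: 7×(1) − 1×(2) gives 68P₁ = 2021, so P₁ = 2021/68.
Back-substitute into (2): P₂ = (331 − 2×2021/68) / 7 = 1319/34.

P₁ = 2021/68, P₂ = 1319/34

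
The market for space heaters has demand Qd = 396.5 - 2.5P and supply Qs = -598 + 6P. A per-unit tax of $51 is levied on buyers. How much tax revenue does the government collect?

Tax revenue = 714

Pre-tax equilibrium: P* = 117, Q* = 104.
Tax on buyers shifts demand to Qd = 396.5 − 2.5(P + 51) = 269 - 2.5P.
269 - 2.5P = -598 + 6P gives seller price Ps = 102; buyers pay Pb = 102 + 51 = 153.
New quantity: Q = 396.5 − 2.5(153) = 14.
Revenue = 51 × 14 = 714.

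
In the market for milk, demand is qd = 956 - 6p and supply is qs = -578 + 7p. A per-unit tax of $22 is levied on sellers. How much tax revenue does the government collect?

Pre-tax equilibrium: p* = 118, q* = 248.
Tax on sellers shifts supply to qs = -578 + 7(p − 22) = -732 + 7p.
956 - 6p = -732 + 7p gives buyer price pb = 1688/13; sellers receive ps = 1688/13 − 22 = 1402/13.
New quantity: q = 956 − 6(1688/13) = 2300/13.
Revenue = 22 × 2300/13 = 50600/13.

Tax revenue = 50600/13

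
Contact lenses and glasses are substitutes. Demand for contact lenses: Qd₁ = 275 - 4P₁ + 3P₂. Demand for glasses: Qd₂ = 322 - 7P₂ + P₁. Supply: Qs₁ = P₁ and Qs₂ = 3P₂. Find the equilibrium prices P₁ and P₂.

P₁ = 3716/47, P₂ = 1885/47

Market 1: 275 - 4P₁ + 3P₂ = P₁ → 5P₁ - 3P₂ = 275.
Market 2: 10P₂ - P₁ = 322.
Eliminating P₂: 10×(1) + 3×(2) gives 47P₁ = 3716, so P₁ = 3716/47.
Back-substitute into (2): P₂ = (322 + 1×3716/47) / 10 = 1885/47.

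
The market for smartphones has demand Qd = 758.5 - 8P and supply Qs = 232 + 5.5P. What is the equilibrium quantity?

Set Qd = Qs: 758.5 - 8P = 232 + 5.5P.
526.5 = 13.5P, so P* = 39.
Q* = 758.5 − 8(39) = 446.5.

Q* = 446.5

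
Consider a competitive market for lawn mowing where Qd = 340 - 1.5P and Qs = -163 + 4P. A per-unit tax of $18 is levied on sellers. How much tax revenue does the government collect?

Tax revenue = 36270/11

Pre-tax equilibrium: P* = 1006/11, Q* = 2231/11.
Tax on sellers shifts supply to Qs = -163 + 4(P − 18) = -235 + 4P.
340 - 1.5P = -235 + 4P gives buyer price Pb = 1150/11; sellers receive Ps = 1150/11 − 18 = 952/11.
New quantity: Q = 340 − 1.5(1150/11) = 2015/11.
Revenue = 18 × 2015/11 = 36270/11.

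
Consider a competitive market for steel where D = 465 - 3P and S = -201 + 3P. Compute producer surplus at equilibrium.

Producer surplus = 2904

Equilibrium: 465 - 3P = -201 + 3P gives P* = 111, Q* = 132.
Supply starts at P = 67 (where S = 0).
PS = ½(111 − 67)(132) = 2904.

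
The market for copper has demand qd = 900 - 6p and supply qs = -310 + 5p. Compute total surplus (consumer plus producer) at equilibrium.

Total surplus = 10560

Equilibrium: 900 - 6p = -310 + 5p gives p* = 110, q* = 240.
Demand choke price: p = 150; supply starts at p = 62.
CS = ½(150 − 110)(240) = 4800; PS = ½(110 − 62)(240) = 5760.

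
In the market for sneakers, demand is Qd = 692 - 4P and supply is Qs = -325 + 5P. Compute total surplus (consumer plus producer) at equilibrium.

Equilibrium: 692 - 4P = -325 + 5P gives P* = 113, Q* = 240.
Demand choke price: P = 173; supply starts at P = 65.
CS = ½(173 − 113)(240) = 7200; PS = ½(113 − 65)(240) = 5760.

Total surplus = 12960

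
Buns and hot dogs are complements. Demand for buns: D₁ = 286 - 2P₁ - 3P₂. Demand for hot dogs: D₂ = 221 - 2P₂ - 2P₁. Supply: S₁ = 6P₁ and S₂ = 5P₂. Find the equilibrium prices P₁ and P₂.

Market 1: 286 - 2P₁ - 3P₂ = 6P₁ → 8P₁ + 3P₂ = 286.
Market 2: 7P₂ + 2P₁ = 221.
Eliminating P₂: 7×(1) − 3×(2) gives 50P₁ = 1339, so P₁ = 26.78.
Back-substitute into (2): P₂ = (221 − 2×26.78) / 7 = 23.92.

P₁ = 26.78, P₂ = 23.92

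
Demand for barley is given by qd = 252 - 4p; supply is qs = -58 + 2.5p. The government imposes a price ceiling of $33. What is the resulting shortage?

Shortage = 95.5

Equilibrium price would be p* = 620/13, so the ceiling at 33 binds.
At p = 33: qd = 252 − 4(33) = 120, qs = -58 + 2.5(33) = 24.5.
Shortage = 120 − 24.5 = 95.5.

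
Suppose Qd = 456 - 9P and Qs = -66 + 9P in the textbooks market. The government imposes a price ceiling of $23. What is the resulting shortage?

Shortage = 108

Equilibrium price would be P* = 29, so the ceiling at 23 binds.
At P = 23: Qd = 456 − 9(23) = 249, Qs = -66 + 9(23) = 141.
Shortage = 249 − 141 = 108.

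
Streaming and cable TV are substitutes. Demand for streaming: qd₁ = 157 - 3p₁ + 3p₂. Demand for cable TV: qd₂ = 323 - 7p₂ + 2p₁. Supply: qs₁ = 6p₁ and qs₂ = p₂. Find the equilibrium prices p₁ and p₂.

Market 1: 157 - 3p₁ + 3p₂ = 6p₁ → 9p₁ - 3p₂ = 157.
Market 2: 8p₂ - 2p₁ = 323.
Eliminating p₂: 8×(1) + 3×(2) gives 66p₁ = 2225, so p₁ = 2225/66.
Back-substitute into (2): p₂ = (323 + 2×2225/66) / 8 = 3221/66.

p₁ = 2225/66, p₂ = 3221/66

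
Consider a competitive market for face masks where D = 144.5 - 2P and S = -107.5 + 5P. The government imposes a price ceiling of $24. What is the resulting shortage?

Equilibrium price would be P* = 36, so the ceiling at 24 binds.
At P = 24: D = 144.5 − 2(24) = 96.5, S = -107.5 + 5(24) = 12.5.
Shortage = 96.5 − 12.5 = 84.

Shortage = 84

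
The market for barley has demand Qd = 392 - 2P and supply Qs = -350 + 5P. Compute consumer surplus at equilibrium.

Consumer surplus = 8100

Equilibrium: 392 - 2P = -350 + 5P gives P* = 106, Q* = 180.
Demand choke price (Qd = 0): P = 196.
CS = ½(196 − 106)(180) = 8100.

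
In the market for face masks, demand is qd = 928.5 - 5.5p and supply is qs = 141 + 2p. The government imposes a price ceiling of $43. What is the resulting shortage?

Equilibrium price would be p* = 105, so the ceiling at 43 binds.
At p = 43: qd = 928.5 − 5.5(43) = 692, qs = 141 + 2(43) = 227.
Shortage = 692 − 227 = 465.

Shortage = 465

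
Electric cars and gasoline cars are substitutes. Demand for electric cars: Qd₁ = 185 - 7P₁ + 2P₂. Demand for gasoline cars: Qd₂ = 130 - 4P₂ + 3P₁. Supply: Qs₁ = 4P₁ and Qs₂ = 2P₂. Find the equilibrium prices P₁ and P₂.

Market 1: 185 - 7P₁ + 2P₂ = 4P₁ → 11P₁ - 2P₂ = 185.
Market 2: 6P₂ - 3P₁ = 130.
Eliminating P₂: 6×(1) + 2×(2) gives 60P₁ = 1370, so P₁ = 137/6.
Back-substitute into (2): P₂ = (130 + 3×137/6) / 6 = 397/12.

P₁ = 137/6, P₂ = 397/12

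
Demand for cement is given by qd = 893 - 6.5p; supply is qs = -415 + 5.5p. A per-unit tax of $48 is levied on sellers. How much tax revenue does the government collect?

Tax revenue = 1992

Pre-tax equilibrium: p* = 109, q* = 184.5.
Tax on sellers shifts supply to qs = -415 + 5.5(p − 48) = -679 + 5.5p.
893 - 6.5p = -679 + 5.5p gives buyer price pb = 131; sellers receive ps = 131 − 48 = 83.
New quantity: q = 893 − 6.5(131) = 41.5.
Revenue = 48 × 41.5 = 1992.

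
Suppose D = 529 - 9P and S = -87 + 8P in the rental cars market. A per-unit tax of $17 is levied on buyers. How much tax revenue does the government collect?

Pre-tax equilibrium: P* = 616/17, Q* = 3449/17.
Tax on buyers shifts demand to D = 529 − 9(P + 17) = 376 - 9P.
376 - 9P = -87 + 8P gives seller price Ps = 463/17; buyers pay Pb = 463/17 + 17 = 752/17.
New quantity: Q = 529 − 9(752/17) = 2225/17.
Revenue = 17 × 2225/17 = 2225.

Tax revenue = 2225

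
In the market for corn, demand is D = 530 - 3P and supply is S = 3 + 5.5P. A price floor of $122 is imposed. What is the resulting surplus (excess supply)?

Equilibrium price would be P* = 62, so the floor at 122 binds.
At P = 122: D = 164, S = 674.
Surplus = 674 − 164 = 510.

Surplus = 510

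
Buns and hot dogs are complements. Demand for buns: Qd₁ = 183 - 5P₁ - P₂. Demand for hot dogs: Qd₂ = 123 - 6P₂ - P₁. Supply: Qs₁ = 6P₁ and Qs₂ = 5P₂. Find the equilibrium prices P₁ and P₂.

P₁ = 15.75, P₂ = 9.75

Market 1: 183 - 5P₁ - P₂ = 6P₁ → 11P₁ + P₂ = 183.
Market 2: 11P₂ + P₁ = 123.
Eliminating P₂: 11×(1) − 1×(2) gives 120P₁ = 1890, so P₁ = 15.75.
Back-substitute into (2): P₂ = (123 − 1×15.75) / 11 = 9.75.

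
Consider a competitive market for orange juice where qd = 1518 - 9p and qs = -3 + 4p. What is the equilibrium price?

p* = 117

Set qd = qs: 1518 - 9p = -3 + 4p.
1521 = 13p, so p* = 117.
q* = 1518 − 9(117) = 465.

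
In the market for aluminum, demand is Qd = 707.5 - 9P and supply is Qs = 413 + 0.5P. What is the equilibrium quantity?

Set Qd = Qs: 707.5 - 9P = 413 + 0.5P.
294.5 = 9.5P, so P* = 31.
Q* = 707.5 − 9(31) = 428.5.

Q* = 428.5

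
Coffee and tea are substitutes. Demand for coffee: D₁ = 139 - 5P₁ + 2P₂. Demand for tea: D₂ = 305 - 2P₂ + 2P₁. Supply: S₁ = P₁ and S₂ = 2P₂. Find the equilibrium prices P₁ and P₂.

P₁ = 58.3, P₂ = 105.4

Market 1: 139 - 5P₁ + 2P₂ = P₁ → 6P₁ - 2P₂ = 139.
Market 2: 4P₂ - 2P₁ = 305.
Eliminating P₂: 4×(1) + 2×(2) gives 20P₁ = 1166, so P₁ = 58.3.
Back-substitute into (2): P₂ = (305 + 2×58.3) / 4 = 105.4.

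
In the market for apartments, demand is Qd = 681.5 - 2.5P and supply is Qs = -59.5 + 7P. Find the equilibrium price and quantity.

Set Qd = Qs: 681.5 - 2.5P = -59.5 + 7P.
741 = 9.5P, so P* = 78.
Q* = 681.5 − 2.5(78) = 486.5.

P* = 78, Q* = 486.5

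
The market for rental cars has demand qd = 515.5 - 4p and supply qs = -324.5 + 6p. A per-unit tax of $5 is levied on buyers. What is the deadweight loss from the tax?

Deadweight loss = 30

Pre-tax equilibrium: p* = 84, q* = 179.5.
Tax on buyers shifts demand to qd = 515.5 − 4(p + 5) = 495.5 - 4p.
495.5 - 4p = -324.5 + 6p gives seller price ps = 82; buyers pay pb = 82 + 5 = 87.
New quantity: q = 515.5 − 4(87) = 167.5.
DWL = ½ × 5 × (179.5 − 167.5) = 30.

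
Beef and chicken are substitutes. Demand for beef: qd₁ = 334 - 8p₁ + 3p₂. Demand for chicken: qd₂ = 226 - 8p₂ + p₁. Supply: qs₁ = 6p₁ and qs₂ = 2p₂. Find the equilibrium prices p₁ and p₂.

p₁ = 4018/137, p₂ = 3498/137

Market 1: 334 - 8p₁ + 3p₂ = 6p₁ → 14p₁ - 3p₂ = 334.
Market 2: 10p₂ - p₁ = 226.
Eliminating p₂: 10×(1) + 3×(2) gives 137p₁ = 4018, so p₁ = 4018/137.
Back-substitute into (2): p₂ = (226 + 1×4018/137) / 10 = 3498/137.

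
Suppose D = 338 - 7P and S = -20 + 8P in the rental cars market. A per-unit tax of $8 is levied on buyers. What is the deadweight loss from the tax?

Pre-tax equilibrium: P* = 358/15, Q* = 2564/15.
Tax on buyers shifts demand to D = 338 − 7(P + 8) = 282 - 7P.
282 - 7P = -20 + 8P gives seller price Ps = 302/15; buyers pay Pb = 302/15 + 8 = 422/15.
New quantity: Q = 338 − 7(422/15) = 2116/15.
DWL = ½ × 8 × (2564/15 − 2116/15) = 1792/15.

Deadweight loss = 1792/15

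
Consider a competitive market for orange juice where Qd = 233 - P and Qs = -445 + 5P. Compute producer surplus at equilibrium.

Producer surplus = 1440

Equilibrium: 233 - P = -445 + 5P gives P* = 113, Q* = 120.
Supply starts at P = 89 (where Qs = 0).
PS = ½(113 − 89)(120) = 1440.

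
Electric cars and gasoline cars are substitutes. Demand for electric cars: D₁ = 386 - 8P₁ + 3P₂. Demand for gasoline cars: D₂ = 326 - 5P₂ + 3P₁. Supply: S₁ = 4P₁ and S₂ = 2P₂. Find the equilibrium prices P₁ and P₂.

P₁ = 736/15, P₂ = 67.6

Market 1: 386 - 8P₁ + 3P₂ = 4P₁ → 12P₁ - 3P₂ = 386.
Market 2: 7P₂ - 3P₁ = 326.
Eliminating P₂: 7×(1) + 3×(2) gives 75P₁ = 3680, so P₁ = 736/15.
Back-substitute into (2): P₂ = (326 + 3×736/15) / 7 = 67.6.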